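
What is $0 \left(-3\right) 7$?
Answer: $0$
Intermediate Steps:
$0 \left(-3\right) 7 = 0 \cdot 7 = 0$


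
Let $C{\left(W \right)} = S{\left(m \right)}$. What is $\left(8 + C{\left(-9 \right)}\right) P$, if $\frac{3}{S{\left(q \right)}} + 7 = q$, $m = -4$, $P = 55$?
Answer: $425$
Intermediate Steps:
$S{\left(q \right)} = \frac{3}{-7 + q}$
$C{\left(W \right)} = - \frac{3}{11}$ ($C{\left(W \right)} = \frac{3}{-7 - 4} = \frac{3}{-11} = 3 \left(- \frac{1}{11}\right) = - \frac{3}{11}$)
$\left(8 + C{\left(-9 \right)}\right) P = \left(8 - \frac{3}{11}\right) 55 = \frac{85}{11} \cdot 55 = 425$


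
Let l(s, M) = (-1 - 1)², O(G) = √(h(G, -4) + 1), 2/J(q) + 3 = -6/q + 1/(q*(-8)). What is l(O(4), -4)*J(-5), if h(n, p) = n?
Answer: -320/71 ≈ -4.5070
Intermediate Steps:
J(q) = 2/(-3 - 49/(8*q)) (J(q) = 2/(-3 + (-6/q + 1/(q*(-8)))) = 2/(-3 + (-6/q - ⅛/q)) = 2/(-3 + (-6/q - 1/(8*q))) = 2/(-3 - 49/(8*q)))
O(G) = √(1 + G) (O(G) = √(G + 1) = √(1 + G))
l(s, M) = 4 (l(s, M) = (-2)² = 4)
l(O(4), -4)*J(-5) = 4*(-16*(-5)/(49 + 24*(-5))) = 4*(-16*(-5)/(49 - 120)) = 4*(-16*(-5)/(-71)) = 4*(-16*(-5)*(-1/71)) = 4*(-80/71) = -320/71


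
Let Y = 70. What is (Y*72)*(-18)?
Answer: -90720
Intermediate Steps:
(Y*72)*(-18) = (70*72)*(-18) = 5040*(-18) = -90720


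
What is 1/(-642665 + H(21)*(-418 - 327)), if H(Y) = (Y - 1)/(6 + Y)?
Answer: -27/17366855 ≈ -1.5547e-6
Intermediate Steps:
H(Y) = (-1 + Y)/(6 + Y)
1/(-642665 + H(21)*(-418 - 327)) = 1/(-642665 + ((-1 + 21)/(6 + 21))*(-418 - 327)) = 1/(-642665 + (20/27)*(-745)) = 1/(-642665 - 14900/27) = 1/(-17366855/27) = -27/17366855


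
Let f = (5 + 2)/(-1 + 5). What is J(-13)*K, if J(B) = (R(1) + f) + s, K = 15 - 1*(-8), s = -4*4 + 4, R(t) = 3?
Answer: -667/4 ≈ -166.75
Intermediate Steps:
f = 7/4 ≈ 1.7500
s = -12 (s = -16 + 4 = -12)
K = 23 (K = 15 + 8 = 23)
J(B) = -29/4 (J(B) = (3 + 7/4) - 12 = 19/4 - 12 = -29/4)
J(-13)*K = -29/4*23 = -667/4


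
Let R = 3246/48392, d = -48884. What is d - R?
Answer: -1182798887/24196 ≈ -48884.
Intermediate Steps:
R = 1623/24196 (R = 3246*(1/48392) = 1623/24196 ≈ 0.067077)
d - R = -48884 - 1*1623/24196 = -48884 - 1623/24196 = -1182798887/24196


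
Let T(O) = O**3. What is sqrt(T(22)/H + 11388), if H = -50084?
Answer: sqrt(1785325391206)/12521 ≈ 106.71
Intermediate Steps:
sqrt(T(22)/H + 11388) = sqrt(22**3/(-50084) + 11388) = sqrt(10648*(-1/50084) + 11388) = sqrt(-2662/12521 + 11388) = sqrt(142586486/12521) = sqrt(1785325391206)/12521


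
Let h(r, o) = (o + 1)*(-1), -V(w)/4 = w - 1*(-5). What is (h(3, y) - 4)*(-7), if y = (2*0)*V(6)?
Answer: 35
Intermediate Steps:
V(w) = -20 - 4*w (V(w) = -4*(w - 1*(-5)) = -4*(w + 5) = -4*(5 + w) = -20 - 4*w)
y = 0 (y = (2*0)*(-20 - 4*6) = 0*(-20 - 24) = 0*(-44) = 0)
h(r, o) = -1 - o (h(r, o) = (1 + o)*(-1) = -1 - o)
(h(3, y) - 4)*(-7) = ((-1 - 1*0) - 4)*(-7) = ((-1 + 0) - 4)*(-7) = (-1 - 4)*(-7) = -5*(-7) = 35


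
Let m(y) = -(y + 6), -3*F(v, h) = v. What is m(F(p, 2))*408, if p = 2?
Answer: -2176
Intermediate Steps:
F(v, h) = -v/3
m(y) = -6 - y (m(y) = -(6 + y) = -6 - y)
m(F(p, 2))*408 = (-6 - (-1)*2/3)*408 = (-6 - 1*(-⅔))*408 = (-6 + ⅔)*408 = -16/3*408 = -2176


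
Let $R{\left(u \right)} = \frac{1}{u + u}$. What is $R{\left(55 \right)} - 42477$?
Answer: $- \frac{4672469}{110} \approx -42477.0$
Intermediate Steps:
$R{\left(u \right)} = \frac{1}{2 u}$
$R{\left(55 \right)} - 42477 = \frac{1}{2 \cdot 55} - 42477 = \frac{1}{2} \cdot \frac{1}{55} - 42477 = \frac{1}{110} - 42477 = - \frac{4672469}{110}$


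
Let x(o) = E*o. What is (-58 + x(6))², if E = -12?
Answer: 16900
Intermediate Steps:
x(o) = -12*o
(-58 + x(6))² = (-58 - 12*6)² = (-58 - 72)² = (-130)² = 16900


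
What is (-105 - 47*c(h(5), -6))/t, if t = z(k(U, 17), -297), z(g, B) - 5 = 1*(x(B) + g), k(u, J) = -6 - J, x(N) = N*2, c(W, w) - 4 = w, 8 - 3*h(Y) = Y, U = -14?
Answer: 11/612 ≈ 0.017974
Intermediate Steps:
h(Y) = 8/3 - Y/3
c(W, w) = 4 + w
x(N) = 2*N
z(g, B) = 5 + g + 2*B (z(g, B) = 5 + 1*(2*B + g) = 5 + 1*(g + 2*B) = 5 + (g + 2*B) = 5 + g + 2*B)
t = -612 (t = 5 + (-6 - 1*17) + 2*(-297) = 5 + (-6 - 17) - 594 = 5 - 23 - 594 = -612)
(-105 - 47*c(h(5), -6))/t = (-105 - 47*(4 - 6))/(-612) = (-105 - 47*(-2))*(-1/612) = (-105 + 94)*(-1/612) = -11*(-1/612) = 11/612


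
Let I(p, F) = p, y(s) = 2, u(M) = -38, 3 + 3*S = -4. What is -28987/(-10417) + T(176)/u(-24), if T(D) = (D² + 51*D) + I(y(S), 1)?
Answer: -207549656/197923 ≈ -1048.6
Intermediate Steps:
S = -7/3 (S = -1 + (⅓)*(-4) = -1 - 4/3 = -7/3 ≈ -2.3333)
T(D) = 2 + D² + 51*D (T(D) = (D² + 51*D) + 2 = 2 + D² + 51*D)
-28987/(-10417) + T(176)/u(-24) = -28987/(-10417) + (2 + 176² + 51*176)/(-38) = -28987*(-1/10417) + (2 + 30976 + 8976)*(-1/38) = 28987/10417 + 39954*(-1/38) = 28987/10417 - 19977/19 = -207549656/197923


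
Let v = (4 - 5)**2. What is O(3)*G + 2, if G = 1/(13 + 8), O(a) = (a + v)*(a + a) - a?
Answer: 3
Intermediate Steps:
v = 1 (v = (-1)**2 = 1)
O(a) = -a + 2*a*(1 + a) (O(a) = (a + 1)*(a + a) - a = (1 + a)*(2*a) - a = 2*a*(1 + a) - a = -a + 2*a*(1 + a))
G = 1/21 ≈ 0.047619
O(3)*G + 2 = (3*(1 + 2*3))*(1/21) + 2 = (3*(1 + 6))*(1/21) + 2 = (3*7)*(1/21) + 2 = 21*(1/21) + 2 = 1 + 2 = 3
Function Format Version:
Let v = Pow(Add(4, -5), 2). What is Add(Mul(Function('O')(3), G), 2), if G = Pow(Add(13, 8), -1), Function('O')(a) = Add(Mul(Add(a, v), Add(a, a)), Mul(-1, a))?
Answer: 3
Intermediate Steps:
v = 1 (v = Pow(-1, 2) = 1)
Function('O')(a) = Add(Mul(-1, a), Mul(2, a, Add(1, a))) (Function('O')(a) = Add(Mul(Add(a, 1), Add(a, a)), Mul(-1, a)) = Add(Mul(Add(1, a), Mul(2, a)), Mul(-1, a)) = Add(Mul(2, a, Add(1, a)), Mul(-1, a)) = Add(Mul(-1, a), Mul(2, a, Add(1, a))))
G = Rational(1, 21) (G = Pow(21, -1) = Rational(1, 21) ≈ 0.047619)
Add(Mul(Function('O')(3), G), 2) = Add(Mul(Mul(3, Add(1, Mul(2, 3))), Rational(1, 21)), 2) = Add(Mul(Mul(3, Add(1, 6)), Rational(1, 21)), 2) = Add(Mul(Mul(3, 7), Rational(1, 21)), 2) = Add(Mul(21, Rational(1, 21)), 2) = Add(1, 2) = 3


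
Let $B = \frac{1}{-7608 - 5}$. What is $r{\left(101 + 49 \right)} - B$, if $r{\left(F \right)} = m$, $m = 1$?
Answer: $\frac{7614}{7613} \approx 1.0001$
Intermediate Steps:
$r{\left(F \right)} = 1$
$B = - \frac{1}{7613}$ ($B = \frac{1}{-7613} = - \frac{1}{7613} \approx -0.00013135$)
$r{\left(101 + 49 \right)} - B = 1 - - \frac{1}{7613} = 1 + \frac{1}{7613} = \frac{7614}{7613}$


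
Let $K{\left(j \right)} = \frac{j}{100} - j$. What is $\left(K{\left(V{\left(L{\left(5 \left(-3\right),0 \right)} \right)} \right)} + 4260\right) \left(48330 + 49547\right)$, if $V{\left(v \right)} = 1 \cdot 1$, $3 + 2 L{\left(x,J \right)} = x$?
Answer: $\frac{41685912177}{100} \approx 4.1686 \cdot 10^{8}$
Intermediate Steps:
$L{\left(x,J \right)} = - \frac{3}{2} + \frac{x}{2}$
$V{\left(v \right)} = 1$
$K{\left(j \right)} = - \frac{99 j}{100}$ ($K{\left(j \right)} = j \frac{1}{100} - j = \frac{j}{100} - j = - \frac{99 j}{100}$)
$\left(K{\left(V{\left(L{\left(5 \left(-3\right),0 \right)} \right)} \right)} + 4260\right) \left(48330 + 49547\right) = \left(\left(- \frac{99}{100}\right) 1 + 4260\right) \left(48330 + 49547\right) = \left(- \frac{99}{100} + 4260\right) 97877 = \frac{425901}{100} \cdot 97877 = \frac{41685912177}{100}$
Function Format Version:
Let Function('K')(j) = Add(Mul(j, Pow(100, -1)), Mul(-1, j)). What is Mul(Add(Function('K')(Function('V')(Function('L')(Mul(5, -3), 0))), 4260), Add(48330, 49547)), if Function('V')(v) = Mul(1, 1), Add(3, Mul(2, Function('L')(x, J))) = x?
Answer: Rational(41685912177, 100) ≈ 4.1686e+8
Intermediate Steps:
Function('L')(x, J) = Add(Rational(-3, 2), Mul(Rational(1, 2), x))
Function('V')(v) = 1
Function('K')(j) = Mul(Rational(-99, 100), j) (Function('K')(j) = Add(Mul(j, Rational(1, 100)), Mul(-1, j)) = Add(Mul(Rational(1, 100), j), Mul(-1, j)) = Mul(Rational(-99, 100), j))
Mul(Add(Function('K')(Function('V')(Function('L')(Mul(5, -3), 0))), 4260), Add(48330, 49547)) = Mul(Add(Mul(Rational(-99, 100), 1), 4260), Add(48330, 49547)) = Mul(Add(Rational(-99, 100), 4260), 97877) = Mul(Rational(425901, 100), 97877) = Rational(41685912177, 100)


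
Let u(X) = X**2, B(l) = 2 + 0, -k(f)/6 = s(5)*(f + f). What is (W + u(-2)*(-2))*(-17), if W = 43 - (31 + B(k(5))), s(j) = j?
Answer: -34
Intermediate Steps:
k(f) = -60*f (k(f) = -30*(f + f) = -30*2*f = -60*f)
B(l) = 2
W = 10 (W = 43 - (31 + 2) = 43 - 1*33 = 43 - 33 = 10)
(W + u(-2)*(-2))*(-17) = (10 + (-2)**2*(-2))*(-17) = (10 + 4*(-2))*(-17) = (10 - 8)*(-17) = 2*(-17) = -34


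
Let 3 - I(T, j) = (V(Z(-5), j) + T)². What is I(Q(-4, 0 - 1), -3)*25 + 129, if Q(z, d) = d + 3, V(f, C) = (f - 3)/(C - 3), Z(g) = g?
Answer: -664/9 ≈ -73.778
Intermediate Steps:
V(f, C) = (-3 + f)/(-3 + C)
Q(z, d) = 3 + d
I(T, j) = 3 - (T - 8/(-3 + j))² (I(T, j) = 3 - ((-3 - 5)/(-3 + j) + T)² = 3 - (-8/(-3 + j) + T)² = 3 - (T - 8/(-3 + j))²)
I(Q(-4, 0 - 1), -3)*25 + 129 = (3 - ((3 + (0 - 1)) - 8/(-3 - 3))²)*25 + 129 = (3 - ((3 - 1) - 8/(-6))²)*25 + 129 = (3 - (2 - 8*(-⅙))²)*25 + 129 = (3 - (2 + 4/3)²)*25 + 129 = (3 - (10/3)²)*25 + 129 = (3 - 1*100/9)*25 + 129 = (3 - 100/9)*25 + 129 = -73/9*25 + 129 = -1825/9 + 129 = -664/9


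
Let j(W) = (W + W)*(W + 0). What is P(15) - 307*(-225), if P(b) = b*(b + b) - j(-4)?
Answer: 69493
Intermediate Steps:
j(W) = 2*W**2 (j(W) = (2*W)*W = 2*W**2)
P(b) = -32 + 2*b**2 (P(b) = b*(b + b) - 2*(-4)**2 = b*(2*b) - 2*16 = 2*b**2 - 1*32 = 2*b**2 - 32 = -32 + 2*b**2)
P(15) - 307*(-225) = (-32 + 2*15**2) - 307*(-225) = (-32 + 2*225) + 69075 = (-32 + 450) + 69075 = 418 + 69075 = 69493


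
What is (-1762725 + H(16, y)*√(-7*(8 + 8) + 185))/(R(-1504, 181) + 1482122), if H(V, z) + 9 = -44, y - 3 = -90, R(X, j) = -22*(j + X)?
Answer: -1762725/1511228 - 53*√73/1511228 ≈ -1.1667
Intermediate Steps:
R(X, j) = -22*X - 22*j (R(X, j) = -22*(X + j) = -22*X - 22*j)
y = -87 (y = 3 - 90 = -87)
H(V, z) = -53 (H(V, z) = -9 - 44 = -53)
(-1762725 + H(16, y)*√(-7*(8 + 8) + 185))/(R(-1504, 181) + 1482122) = (-1762725 - 53*√(-7*(8 + 8) + 185))/((-22*(-1504) - 22*181) + 1482122) = (-1762725 - 53*√(-7*16 + 185))/((33088 - 3982) + 1482122) = (-1762725 - 53*√(-112 + 185))/(29106 + 1482122) = (-1762725 - 53*√73)/1511228 = (-1762725 - 53*√73)*(1/1511228) = -1762725/1511228 - 53*√73/1511228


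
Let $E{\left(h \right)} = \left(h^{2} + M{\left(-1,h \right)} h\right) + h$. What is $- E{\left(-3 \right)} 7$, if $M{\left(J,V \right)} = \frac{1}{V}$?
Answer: $-49$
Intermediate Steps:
$E{\left(h \right)} = 1 + h + h^{2}$ ($E{\left(h \right)} = \left(h^{2} + \frac{h}{h}\right) + h = \left(h^{2} + 1\right) + h = \left(1 + h^{2}\right) + h = 1 + h + h^{2}$)
$- E{\left(-3 \right)} 7 = - (1 - 3 \left(1 - 3\right)) 7 = - (1 - -6) 7 = - (1 + 6) 7 = \left(-1\right) 7 \cdot 7 = \left(-7\right) 7 = -49$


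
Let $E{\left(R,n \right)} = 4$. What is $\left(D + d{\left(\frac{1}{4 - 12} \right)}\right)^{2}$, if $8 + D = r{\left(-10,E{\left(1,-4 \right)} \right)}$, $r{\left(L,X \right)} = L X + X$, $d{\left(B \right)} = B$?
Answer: $\frac{124609}{64} \approx 1947.0$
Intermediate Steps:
$r{\left(L,X \right)} = X + L X$
$D = -44$ ($D = -8 + 4 \left(1 - 10\right) = -8 + 4 \left(-9\right) = -8 - 36 = -44$)
$\left(D + d{\left(\frac{1}{4 - 12} \right)}\right)^{2} = \left(-44 + \frac{1}{4 - 12}\right)^{2} = \left(-44 + \frac{1}{-8}\right)^{2} = \left(-44 - \frac{1}{8}\right)^{2} = \left(- \frac{353}{8}\right)^{2} = \frac{124609}{64}$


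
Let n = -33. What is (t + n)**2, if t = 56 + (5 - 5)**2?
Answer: 529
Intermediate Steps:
t = 56 (t = 56 + 0**2 = 56 + 0 = 56)
(t + n)**2 = (56 - 33)**2 = 23**2 = 529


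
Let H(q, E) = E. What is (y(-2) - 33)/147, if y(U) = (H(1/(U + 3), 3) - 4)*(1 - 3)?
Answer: -31/147 ≈ -0.21088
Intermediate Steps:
y(U) = 2 (y(U) = (3 - 4)*(1 - 3) = -1*(-2) = 2)
(y(-2) - 33)/147 = (2 - 33)/147 = -31*1/147 = -31/147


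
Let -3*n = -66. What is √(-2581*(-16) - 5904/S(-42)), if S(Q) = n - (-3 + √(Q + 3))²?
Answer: 4*√((56413 - 2581*(3 - I*√39)²)/(22 - (3 - I*√39)²)) ≈ 203.03 + 0.13262*I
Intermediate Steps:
n = 22 (n = -⅓*(-66) = 22)
S(Q) = 22 - (-3 + √(3 + Q))² (S(Q) = 22 - (-3 + √(Q + 3))² = 22 - (-3 + √(3 + Q))²)
√(-2581*(-16) - 5904/S(-42)) = √(-2581*(-16) - 5904/(22 - (-3 + √(3 - 42))²)) = √(41296 - 5904/(22 - (-3 + √(-39))²)) = √(41296 - 5904/(22 - (-3 + I*√39)²))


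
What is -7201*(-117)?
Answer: 842517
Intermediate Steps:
-7201*(-117) = -379*(-2223) = 842517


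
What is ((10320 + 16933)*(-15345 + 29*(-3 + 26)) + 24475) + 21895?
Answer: -399973164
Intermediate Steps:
((10320 + 16933)*(-15345 + 29*(-3 + 26)) + 24475) + 21895 = (27253*(-15345 + 29*23) + 24475) + 21895 = (27253*(-15345 + 667) + 24475) + 21895 = (27253*(-14678) + 24475) + 21895 = (-400019534 + 24475) + 21895 = -399995059 + 21895 = -399973164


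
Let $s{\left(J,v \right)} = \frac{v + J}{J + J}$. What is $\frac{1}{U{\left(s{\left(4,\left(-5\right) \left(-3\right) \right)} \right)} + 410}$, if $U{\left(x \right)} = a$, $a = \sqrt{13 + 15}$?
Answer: $\frac{205}{84036} - \frac{\sqrt{7}}{84036} \approx 0.0024079$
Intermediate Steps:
$s{\left(J,v \right)} = \frac{J + v}{2 J}$
$a = 2 \sqrt{7}$ ($a = \sqrt{28} = 2 \sqrt{7} \approx 5.2915$)
$U{\left(x \right)} = 2 \sqrt{7}$
$\frac{1}{U{\left(s{\left(4,\left(-5\right) \left(-3\right) \right)} \right)} + 410} = \frac{1}{2 \sqrt{7} + 410} = \frac{1}{410 + 2 \sqrt{7}}$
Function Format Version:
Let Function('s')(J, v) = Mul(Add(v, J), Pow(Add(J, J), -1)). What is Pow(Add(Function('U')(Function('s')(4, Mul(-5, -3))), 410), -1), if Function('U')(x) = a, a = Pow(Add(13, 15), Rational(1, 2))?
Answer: Add(Rational(205, 84036), Mul(Rational(-1, 84036), Pow(7, Rational(1, 2)))) ≈ 0.0024079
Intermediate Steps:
Function('s')(J, v) = Mul(Rational(1, 2), Pow(J, -1), Add(J, v)) (Function('s')(J, v) = Mul(Add(J, v), Pow(Mul(2, J), -1)) = Mul(Add(J, v), Mul(Rational(1, 2), Pow(J, -1))) = Mul(Rational(1, 2), Pow(J, -1), Add(J, v)))
a = Mul(2, Pow(7, Rational(1, 2))) (a = Pow(28, Rational(1, 2)) = Mul(2, Pow(7, Rational(1, 2))) ≈ 5.2915)
Function('U')(x) = Mul(2, Pow(7, Rational(1, 2)))
Pow(Add(Function('U')(Function('s')(4, Mul(-5, -3))), 410), -1) = Pow(Add(Mul(2, Pow(7, Rational(1, 2))), 410), -1) = Pow(Add(410, Mul(2, Pow(7, Rational(1, 2)))), -1)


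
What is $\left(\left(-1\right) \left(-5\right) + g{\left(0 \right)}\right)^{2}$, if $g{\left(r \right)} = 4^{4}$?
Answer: $68121$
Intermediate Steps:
$g{\left(r \right)} = 256$
$\left(\left(-1\right) \left(-5\right) + g{\left(0 \right)}\right)^{2} = \left(\left(-1\right) \left(-5\right) + 256\right)^{2} = \left(5 + 256\right)^{2} = 261^{2} = 68121$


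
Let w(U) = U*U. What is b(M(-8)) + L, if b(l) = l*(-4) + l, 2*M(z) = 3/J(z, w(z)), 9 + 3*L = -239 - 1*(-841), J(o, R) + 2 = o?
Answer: 11887/60 ≈ 198.12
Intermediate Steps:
w(U) = U**2
J(o, R) = -2 + o
L = 593/3 (L = -3 + (-239 - 1*(-841))/3 = -3 + (-239 + 841)/3 = -3 + (1/3)*602 = -3 + 602/3 = 593/3 ≈ 197.67)
M(z) = 3/(2*(-2 + z)) (M(z) = (3/(-2 + z))/2 = 3/(2*(-2 + z)))
b(l) = -3*l (b(l) = -4*l + l = -3*l)
b(M(-8)) + L = -9/(2*(-2 - 8)) + 593/3 = -9/(2*(-10)) + 593/3 = -9*(-1)/(2*10) + 593/3 = -3*(-3/20) + 593/3 = 9/20 + 593/3 = 11887/60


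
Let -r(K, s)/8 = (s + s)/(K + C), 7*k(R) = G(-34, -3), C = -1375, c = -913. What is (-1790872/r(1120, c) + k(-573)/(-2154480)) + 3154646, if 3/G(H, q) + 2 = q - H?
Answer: 424054064947645927/133103056240 ≈ 3.1859e+6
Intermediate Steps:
G(H, q) = 3/(-2 + q - H) (G(H, q) = 3/(-2 + (q - H)) = 3/(-2 + q - H))
k(R) = 3/203 (k(R) = (3/(-2 - 3 - 1*(-34)))/7 = (3/(-2 - 3 + 34))/7 = (3/29)/7 = (3*(1/29))/7 = (⅐)*(3/29) = 3/203)
r(K, s) = -16*s/(-1375 + K) (r(K, s) = -8*(s + s)/(K - 1375) = -8*2*s/(-1375 + K) = -16*s/(-1375 + K))
(-1790872/r(1120, c) + k(-573)/(-2154480)) + 3154646 = (-1790872/((-16*(-913)/(-1375 + 1120))) + (3/203)/(-2154480)) + 3154646 = (-1790872/((-16*(-913)/(-255))) + (3/203)*(-1/2154480)) + 3154646 = (-1790872/((-16*(-913)*(-1/255))) - 1/145786480) + 3154646 = (-1790872/(-14608/255) - 1/145786480) + 3154646 = (-1790872*(-255/14608) - 1/145786480) + 3154646 = (57084045/1826 - 1/145786480) + 3154646 = 4161040992354887/133103056240 + 3154646 = 424054064947645927/133103056240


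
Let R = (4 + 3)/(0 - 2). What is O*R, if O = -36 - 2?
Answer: 133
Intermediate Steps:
R = -7/2 (R = 7/(-2) = 7*(-1/2) = -7/2 ≈ -3.5000)
O = -38
O*R = -38*(-7/2) = 133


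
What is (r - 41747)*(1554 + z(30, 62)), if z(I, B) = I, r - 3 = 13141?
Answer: -45307152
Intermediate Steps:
r = 13144 (r = 3 + 13141 = 13144)
(r - 41747)*(1554 + z(30, 62)) = (13144 - 41747)*(1554 + 30) = -28603*1584 = -45307152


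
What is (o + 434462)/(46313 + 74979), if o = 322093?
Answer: 756555/121292 ≈ 6.2375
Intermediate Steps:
(o + 434462)/(46313 + 74979) = (322093 + 434462)/(46313 + 74979) = 756555/121292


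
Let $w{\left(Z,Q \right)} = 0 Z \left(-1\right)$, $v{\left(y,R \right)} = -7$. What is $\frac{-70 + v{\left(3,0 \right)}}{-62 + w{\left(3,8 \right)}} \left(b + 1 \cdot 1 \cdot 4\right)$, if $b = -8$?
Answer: $- \frac{154}{31} \approx -4.9677$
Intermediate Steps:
$w{\left(Z,Q \right)} = 0$ ($w{\left(Z,Q \right)} = 0 \left(-1\right) = 0$)
$\frac{-70 + v{\left(3,0 \right)}}{-62 + w{\left(3,8 \right)}} \left(b + 1 \cdot 1 \cdot 4\right) = \frac{-70 - 7}{-62 + 0} \left(-8 + 1 \cdot 1 \cdot 4\right) = - \frac{77}{-62} \left(-8 + 1 \cdot 4\right) = \left(-77\right) \left(- \frac{1}{62}\right) \left(-8 + 4\right) = \frac{77}{62} \left(-4\right) = - \frac{154}{31}$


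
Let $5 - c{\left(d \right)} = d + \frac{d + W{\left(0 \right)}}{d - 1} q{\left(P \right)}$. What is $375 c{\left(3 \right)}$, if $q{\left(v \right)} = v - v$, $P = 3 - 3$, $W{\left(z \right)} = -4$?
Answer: $750$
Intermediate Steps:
$P = 0$ ($P = 3 - 3 = 0$)
$q{\left(v \right)} = 0$
$c{\left(d \right)} = 5 - d$ ($c{\left(d \right)} = 5 - \left(d + \frac{d - 4}{d - 1} \cdot 0\right) = 5 - \left(d + \frac{-4 + d}{-1 + d} 0\right) = 5 - \left(d + 0\right) = 5 - d$)
$375 c{\left(3 \right)} = 375 \left(5 - 3\right) = 375 \cdot 2 = 750$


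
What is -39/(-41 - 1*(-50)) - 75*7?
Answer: -1588/3 ≈ -529.33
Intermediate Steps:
-39/(-41 - 1*(-50)) - 75*7 = -39/(-41 + 50) - 525 = -39/9 - 525 = -39*⅑ - 525 = -13/3 - 525 = -1588/3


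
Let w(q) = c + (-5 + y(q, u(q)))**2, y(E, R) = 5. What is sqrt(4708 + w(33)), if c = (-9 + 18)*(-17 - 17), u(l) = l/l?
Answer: sqrt(4402) ≈ 66.348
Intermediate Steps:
u(l) = 1
c = -306 (c = 9*(-34) = -306)
w(q) = -306 (w(q) = -306 + (-5 + 5)**2 = -306 + 0**2 = -306 + 0 = -306)
sqrt(4708 + w(33)) = sqrt(4708 - 306) = sqrt(4402)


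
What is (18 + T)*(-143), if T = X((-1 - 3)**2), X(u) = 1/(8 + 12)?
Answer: -51623/20 ≈ -2581.1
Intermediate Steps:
X(u) = 1/20
T = 1/20 ≈ 0.050000
(18 + T)*(-143) = (18 + 1/20)*(-143) = (361/20)*(-143) = -51623/20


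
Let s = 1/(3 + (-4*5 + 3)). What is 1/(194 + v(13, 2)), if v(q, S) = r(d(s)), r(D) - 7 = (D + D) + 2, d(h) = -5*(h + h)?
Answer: 7/1431 ≈ 0.0048917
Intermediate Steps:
s = -1/14 (s = 1/(3 + (-20 + 3)) = 1/(3 - 17) = 1/(-14) = -1/14 ≈ -0.071429)
d(h) = -10*h
r(D) = 9 + 2*D (r(D) = 7 + ((D + D) + 2) = 7 + (2*D + 2) = 7 + (2 + 2*D) = 9 + 2*D)
v(q, S) = 73/7 (v(q, S) = 9 + 2*(-10*(-1/14)) = 9 + 2*(5/7) = 9 + 10/7 = 73/7)
1/(194 + v(13, 2)) = 1/(194 + 73/7) = 1/(1431/7) = 7/1431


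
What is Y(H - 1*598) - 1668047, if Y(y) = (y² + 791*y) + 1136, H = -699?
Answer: -1010629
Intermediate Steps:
Y(y) = 1136 + y² + 791*y
Y(H - 1*598) - 1668047 = (1136 + (-699 - 1*598)² + 791*(-699 - 1*598)) - 1668047 = (1136 + (-699 - 598)² + 791*(-699 - 598)) - 1668047 = (1136 + (-1297)² + 791*(-1297)) - 1668047 = (1136 + 1682209 - 1025927) - 1668047 = 657418 - 1668047 = -1010629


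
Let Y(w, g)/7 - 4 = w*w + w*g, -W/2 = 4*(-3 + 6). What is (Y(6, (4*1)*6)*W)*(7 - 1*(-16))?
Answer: -710976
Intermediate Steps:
W = -24 (W = -8*(-3 + 6) = -8*3 = -2*12 = -24)
Y(w, g) = 28 + 7*w² + 7*g*w (Y(w, g) = 28 + 7*(w*w + w*g) = 28 + 7*(w² + g*w) = 28 + (7*w² + 7*g*w) = 28 + 7*w² + 7*g*w)
(Y(6, (4*1)*6)*W)*(7 - 1*(-16)) = ((28 + 7*6² + 7*((4*1)*6)*6)*(-24))*(7 - 1*(-16)) = ((28 + 7*36 + 7*(4*6)*6)*(-24))*(7 + 16) = ((28 + 252 + 7*24*6)*(-24))*23 = ((28 + 252 + 1008)*(-24))*23 = (1288*(-24))*23 = -30912*23 = -710976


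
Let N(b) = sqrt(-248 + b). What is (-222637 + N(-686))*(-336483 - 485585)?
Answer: 183022753316 - 822068*I*sqrt(934) ≈ 1.8302e+11 - 2.5124e+7*I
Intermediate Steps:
(-222637 + N(-686))*(-336483 - 485585) = (-222637 + sqrt(-248 - 686))*(-336483 - 485585) = (-222637 + sqrt(-934))*(-822068) = (-222637 + I*sqrt(934))*(-822068) = 183022753316 - 822068*I*sqrt(934)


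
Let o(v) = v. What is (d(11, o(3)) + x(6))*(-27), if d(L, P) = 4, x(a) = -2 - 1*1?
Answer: -27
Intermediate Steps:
x(a) = -3 (x(a) = -2 - 1 = -3)
(d(11, o(3)) + x(6))*(-27) = (4 - 3)*(-27) = 1*(-27) = -27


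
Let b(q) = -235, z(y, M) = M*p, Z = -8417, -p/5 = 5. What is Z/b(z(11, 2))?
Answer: 8417/235 ≈ 35.817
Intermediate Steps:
p = -25 (p = -5*5 = -25)
z(y, M) = -25*M (z(y, M) = M*(-25) = -25*M)
Z/b(z(11, 2)) = -8417/(-235) = -8417*(-1/235) = 8417/235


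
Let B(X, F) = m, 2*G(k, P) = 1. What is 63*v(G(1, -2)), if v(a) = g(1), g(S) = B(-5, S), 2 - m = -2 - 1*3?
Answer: 441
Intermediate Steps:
m = 7 (m = 2 - (-2 - 1*3) = 2 - (-2 - 3) = 2 - 1*(-5) = 2 + 5 = 7)
G(k, P) = ½ (G(k, P) = (½)*1 = ½)
B(X, F) = 7
g(S) = 7
v(a) = 7
63*v(G(1, -2)) = 63*7 = 441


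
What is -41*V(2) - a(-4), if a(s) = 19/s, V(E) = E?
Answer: -309/4 ≈ -77.250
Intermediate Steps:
-41*V(2) - a(-4) = -41*2 - 19/(-4) = -82 - 19*(-1)/4 = -82 - 1*(-19/4) = -82 + 19/4 = -309/4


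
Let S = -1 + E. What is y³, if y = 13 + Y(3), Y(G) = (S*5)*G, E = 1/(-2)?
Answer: -6859/8 ≈ -857.38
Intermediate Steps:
E = -½ ≈ -0.50000
S = -3/2 (S = -1 - ½ = -3/2 ≈ -1.5000)
Y(G) = -15*G/2 (Y(G) = (-3/2*5)*G = -15*G/2)
y = -19/2 (y = 13 - 15/2*3 = 13 - 45/2 = -19/2 ≈ -9.5000)
y³ = (-19/2)³ = -6859/8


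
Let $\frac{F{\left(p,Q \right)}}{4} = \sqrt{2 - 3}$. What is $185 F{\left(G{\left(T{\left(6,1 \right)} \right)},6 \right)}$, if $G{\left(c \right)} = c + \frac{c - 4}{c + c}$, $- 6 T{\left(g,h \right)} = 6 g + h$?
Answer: $740 i \approx 740.0 i$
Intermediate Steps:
$T{\left(g,h \right)} = - g - \frac{h}{6}$ ($T{\left(g,h \right)} = - \frac{6 g + h}{6} = - \frac{h + 6 g}{6} = - g - \frac{h}{6}$)
$G{\left(c \right)} = c + \frac{-4 + c}{2 c}$
$F{\left(p,Q \right)} = 4 i$ ($F{\left(p,Q \right)} = 4 \sqrt{2 - 3} = 4 \sqrt{-1} = 4 i$)
$185 F{\left(G{\left(T{\left(6,1 \right)} \right)},6 \right)} = 185 \cdot 4 i = 740 i$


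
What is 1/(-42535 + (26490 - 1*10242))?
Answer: -1/26287 ≈ -3.8042e-5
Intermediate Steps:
1/(-42535 + (26490 - 1*10242)) = 1/(-42535 + (26490 - 10242)) = 1/(-42535 + 16248) = 1/(-26287) = -1/26287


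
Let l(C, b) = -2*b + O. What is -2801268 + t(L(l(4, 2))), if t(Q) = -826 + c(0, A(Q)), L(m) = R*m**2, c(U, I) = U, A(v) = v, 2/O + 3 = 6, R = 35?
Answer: -2802094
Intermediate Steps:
O = 2/3 (O = 2/(-3 + 6) = 2/3 ≈ 0.66667)
l(C, b) = 2/3 - 2*b (l(C, b) = -2*b + 2/3 = 2/3 - 2*b)
L(m) = 35*m**2
t(Q) = -826 (t(Q) = -826 + 0 = -826)
-2801268 + t(L(l(4, 2))) = -2801268 - 826 = -2802094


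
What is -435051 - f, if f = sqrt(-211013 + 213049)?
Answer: -435051 - 2*sqrt(509) ≈ -4.3510e+5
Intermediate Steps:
f = 2*sqrt(509) (f = sqrt(2036) = 2*sqrt(509) ≈ 45.122)
-435051 - f = -435051 - 2*sqrt(509)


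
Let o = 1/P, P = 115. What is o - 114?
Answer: -13109/115 ≈ -113.99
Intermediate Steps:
o = 1/115 ≈ 0.0086956
o - 114 = 1/115 - 114 = -13109/115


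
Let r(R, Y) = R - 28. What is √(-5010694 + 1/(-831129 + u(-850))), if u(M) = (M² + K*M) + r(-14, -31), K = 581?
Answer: 5*I*√72761601466379543/602521 ≈ 2238.5*I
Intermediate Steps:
r(R, Y) = -28 + R
u(M) = -42 + M² + 581*M (u(M) = (M² + 581*M) + (-28 - 14) = (M² + 581*M) - 42 = -42 + M² + 581*M)
√(-5010694 + 1/(-831129 + u(-850))) = √(-5010694 + 1/(-831129 + (-42 + (-850)² + 581*(-850)))) = √(-5010694 + 1/(-831129 + (-42 + 722500 - 493850))) = √(-5010694 + 1/(-831129 + 228608)) = √(-5010694 + 1/(-602521)) = √(-5010694 - 1/602521) = √(-3019048359575/602521) = 5*I*√72761601466379543/602521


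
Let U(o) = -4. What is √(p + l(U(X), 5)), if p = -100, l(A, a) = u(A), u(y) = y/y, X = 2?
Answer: 3*I*√11 ≈ 9.9499*I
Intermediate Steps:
u(y) = 1
l(A, a) = 1
√(p + l(U(X), 5)) = √(-100 + 1) = √(-99) = 3*I*√11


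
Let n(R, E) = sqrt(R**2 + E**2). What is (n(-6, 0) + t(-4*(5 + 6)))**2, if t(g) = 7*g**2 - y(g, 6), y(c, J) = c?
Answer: 185014404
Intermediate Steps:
t(g) = -g + 7*g**2 (t(g) = 7*g**2 - g = -g + 7*g**2)
n(R, E) = sqrt(E**2 + R**2)
(n(-6, 0) + t(-4*(5 + 6)))**2 = (sqrt(0**2 + (-6)**2) + (-4*(5 + 6))*(-1 + 7*(-4*(5 + 6))))**2 = (sqrt(0 + 36) + (-4*11)*(-1 + 7*(-4*11)))**2 = (sqrt(36) - 44*(-1 + 7*(-44)))**2 = (6 - 44*(-1 - 308))**2 = (6 - 44*(-309))**2 = (6 + 13596)**2 = 13602**2 = 185014404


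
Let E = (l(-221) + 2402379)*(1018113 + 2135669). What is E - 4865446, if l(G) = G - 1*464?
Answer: 7574414441262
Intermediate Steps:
l(G) = -464 + G (l(G) = G - 464 = -464 + G)
E = 7574419306708 (E = ((-464 - 221) + 2402379)*(1018113 + 2135669) = (-685 + 2402379)*3153782 = 2401694*3153782 = 7574419306708)
E - 4865446 = 7574419306708 - 4865446 = 7574414441262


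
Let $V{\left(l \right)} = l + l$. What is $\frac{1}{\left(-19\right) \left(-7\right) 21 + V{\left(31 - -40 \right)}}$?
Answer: $\frac{1}{2935} \approx 0.00034072$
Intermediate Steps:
$V{\left(l \right)} = 2 l$
$\frac{1}{\left(-19\right) \left(-7\right) 21 + V{\left(31 - -40 \right)}} = \frac{1}{\left(-19\right) \left(-7\right) 21 + 2 \left(31 - -40\right)} = \frac{1}{133 \cdot 21 + 2 \left(31 + 40\right)} = \frac{1}{2793 + 2 \cdot 71} = \frac{1}{2793 + 142} = \frac{1}{2935}$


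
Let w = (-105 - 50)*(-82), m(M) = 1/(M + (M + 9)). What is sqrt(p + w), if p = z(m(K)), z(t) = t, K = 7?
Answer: sqrt(6723613)/23 ≈ 112.74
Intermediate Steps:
m(M) = 1/(9 + 2*M) (m(M) = 1/(M + (9 + M)) = 1/(9 + 2*M))
w = 12710 (w = -155*(-82) = 12710)
p = 1/23 (p = 1/(9 + 2*7) = 1/(9 + 14) = 1/23 ≈ 0.043478)
sqrt(p + w) = sqrt(1/23 + 12710) = sqrt(292331/23) = sqrt(6723613)/23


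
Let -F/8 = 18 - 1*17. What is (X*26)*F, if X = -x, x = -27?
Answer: -5616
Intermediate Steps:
F = -8 (F = -8*(18 - 1*17) = -8*(18 - 17) = -8*1 = -8)
X = 27 (X = -1*(-27) = 27)
(X*26)*F = (27*26)*(-8) = 702*(-8) = -5616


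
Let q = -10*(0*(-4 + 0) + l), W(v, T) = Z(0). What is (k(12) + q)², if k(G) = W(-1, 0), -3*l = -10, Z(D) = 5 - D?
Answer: 7225/9 ≈ 802.78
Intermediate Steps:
l = 10/3 (l = -⅓*(-10) = 10/3 ≈ 3.3333)
W(v, T) = 5 (W(v, T) = 5 - 1*0 = 5 + 0 = 5)
q = -100/3 (q = -10*(0*(-4 + 0) + 10/3) = -10*(0*(-4) + 10/3) = -10*(0 + 10/3) = -10*10/3 = -100/3 ≈ -33.333)
k(G) = 5
(k(12) + q)² = (5 - 100/3)² = (-85/3)² = 7225/9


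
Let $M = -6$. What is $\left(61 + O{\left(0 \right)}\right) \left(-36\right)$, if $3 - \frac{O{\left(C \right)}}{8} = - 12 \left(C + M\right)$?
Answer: $17676$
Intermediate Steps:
$O{\left(C \right)} = -552 + 96 C$ ($O{\left(C \right)} = 24 - 8 \left(- 12 \left(C - 6\right)\right) = 24 - 8 \left(- 12 \left(-6 + C\right)\right) = 24 - 8 \left(72 - 12 C\right) = 24 + \left(-576 + 96 C\right) = -552 + 96 C$)
$\left(61 + O{\left(0 \right)}\right) \left(-36\right) = \left(61 + \left(-552 + 96 \cdot 0\right)\right) \left(-36\right) = \left(61 + \left(-552 + 0\right)\right) \left(-36\right) = \left(61 - 552\right) \left(-36\right) = \left(-491\right) \left(-36\right) = 17676$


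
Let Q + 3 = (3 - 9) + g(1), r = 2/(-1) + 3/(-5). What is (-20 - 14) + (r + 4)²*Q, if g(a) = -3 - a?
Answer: -1487/25 ≈ -59.480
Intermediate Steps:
r = -13/5 (r = 2*(-1) + 3*(-⅕) = -2 - ⅗ = -13/5 ≈ -2.6000)
Q = -13 (Q = -3 + ((3 - 9) + (-3 - 1*1)) = -3 + (-6 + (-3 - 1)) = -3 + (-6 - 4) = -3 - 10 = -13)
(-20 - 14) + (r + 4)²*Q = (-20 - 14) + (-13/5 + 4)²*(-13) = -34 + (7/5)²*(-13) = -34 + (49/25)*(-13) = -34 - 637/25 = -1487/25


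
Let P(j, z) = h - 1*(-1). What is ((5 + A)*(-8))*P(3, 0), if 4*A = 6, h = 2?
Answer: -156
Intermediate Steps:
A = 3/2 (A = (¼)*6 = 3/2 ≈ 1.5000)
P(j, z) = 3 (P(j, z) = 2 - 1*(-1) = 2 + 1 = 3)
((5 + A)*(-8))*P(3, 0) = ((5 + 3/2)*(-8))*3 = ((13/2)*(-8))*3 = -52*3 = -156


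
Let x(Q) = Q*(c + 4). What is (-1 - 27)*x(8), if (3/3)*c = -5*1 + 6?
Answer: -1120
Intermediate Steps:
c = 1 (c = -5*1 + 6 = -5 + 6 = 1)
x(Q) = 5*Q (x(Q) = Q*(1 + 4) = Q*5 = 5*Q)
(-1 - 27)*x(8) = (-1 - 27)*(5*8) = -28*40 = -1120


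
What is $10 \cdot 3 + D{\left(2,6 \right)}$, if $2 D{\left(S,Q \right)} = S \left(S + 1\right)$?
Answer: $33$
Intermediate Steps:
$D{\left(S,Q \right)} = \frac{S \left(1 + S\right)}{2}$ ($D{\left(S,Q \right)} = \frac{S \left(S + 1\right)}{2} = \frac{S \left(1 + S\right)}{2}$)
$10 \cdot 3 + D{\left(2,6 \right)} = 10 \cdot 3 + \frac{1}{2} \cdot 2 \left(1 + 2\right) = 30 + \frac{1}{2} \cdot 2 \cdot 3 = 30 + 3 = 33$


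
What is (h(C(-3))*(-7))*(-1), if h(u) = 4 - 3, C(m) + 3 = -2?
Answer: 7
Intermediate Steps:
C(m) = -5 (C(m) = -3 - 2 = -5)
h(u) = 1
(h(C(-3))*(-7))*(-1) = (1*(-7))*(-1) = -7*(-1) = 7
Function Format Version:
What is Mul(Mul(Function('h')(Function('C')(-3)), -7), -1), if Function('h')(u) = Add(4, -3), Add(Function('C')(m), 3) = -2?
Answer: 7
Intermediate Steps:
Function('C')(m) = -5 (Function('C')(m) = Add(-3, -2) = -5)
Function('h')(u) = 1
Mul(Mul(Function('h')(Function('C')(-3)), -7), -1) = Mul(Mul(1, -7), -1) = Mul(-7, -1) = 7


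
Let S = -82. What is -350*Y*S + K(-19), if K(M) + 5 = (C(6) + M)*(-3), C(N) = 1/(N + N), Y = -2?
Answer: -229393/4 ≈ -57348.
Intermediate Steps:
C(N) = 1/(2*N)
K(M) = -21/4 - 3*M (K(M) = -5 + ((1/2)/6 + M)*(-3) = -5 + ((1/2)*(1/6) + M)*(-3) = -5 + (1/12 + M)*(-3) = -5 + (-1/4 - 3*M) = -21/4 - 3*M)
-350*Y*S + K(-19) = -(-700)*(-82) + (-21/4 - 3*(-19)) = -350*164 + (-21/4 + 57) = -57400 + 207/4 = -229393/4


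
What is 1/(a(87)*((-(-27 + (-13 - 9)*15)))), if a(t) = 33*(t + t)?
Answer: 1/2049894 ≈ 4.8783e-7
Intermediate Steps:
a(t) = 66*t (a(t) = 33*(2*t) = 66*t)
1/(a(87)*((-(-27 + (-13 - 9)*15)))) = 1/(((66*87))*((-(-27 + (-13 - 9)*15)))) = 1/(5742*((-(-27 - 22*15)))) = 1/(5742*((-(-27 - 330)))) = 1/(5742*((-1*(-357)))) = (1/5742)/357 = (1/5742)*(1/357) = 1/2049894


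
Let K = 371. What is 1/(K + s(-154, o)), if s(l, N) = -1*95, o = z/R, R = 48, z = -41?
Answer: 1/276 ≈ 0.0036232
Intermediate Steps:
o = -41/48 ≈ -0.85417
s(l, N) = -95
1/(K + s(-154, o)) = 1/(371 - 95) = 1/276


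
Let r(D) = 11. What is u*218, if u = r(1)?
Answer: 2398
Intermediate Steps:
u = 11
u*218 = 11*218 = 2398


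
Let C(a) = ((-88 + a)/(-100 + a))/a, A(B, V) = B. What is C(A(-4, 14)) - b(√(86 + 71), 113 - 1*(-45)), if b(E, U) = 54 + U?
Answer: -22071/104 ≈ -212.22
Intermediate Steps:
C(a) = (-88 + a)/(a*(-100 + a)) (C(a) = ((-88 + a)/(-100 + a))/a = (-88 + a)/(a*(-100 + a)))
C(A(-4, 14)) - b(√(86 + 71), 113 - 1*(-45)) = (-88 - 4)/((-4)*(-100 - 4)) - (54 + (113 - 1*(-45))) = -¼*(-92)/(-104) - (54 + (113 + 45)) = -¼*(-1/104)*(-92) - (54 + 158) = -23/104 - 1*212 = -23/104 - 212 = -22071/104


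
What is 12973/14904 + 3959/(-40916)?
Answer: 117949583/152453016 ≈ 0.77368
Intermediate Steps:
12973/14904 + 3959/(-40916) = 12973*(1/14904) + 3959*(-1/40916) = 12973/14904 - 3959/40916 = 117949583/152453016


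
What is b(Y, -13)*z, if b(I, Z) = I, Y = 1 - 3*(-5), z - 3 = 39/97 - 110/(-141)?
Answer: 915200/13677 ≈ 66.915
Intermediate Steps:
z = 57200/13677 (z = 3 + (39/97 - 110/(-141)) = 3 + (39*(1/97) - 110*(-1/141)) = 3 + (39/97 + 110/141) = 3 + 16169/13677 = 57200/13677 ≈ 4.1822)
Y = 16 (Y = 1 + 15 = 16)
b(Y, -13)*z = 16*(57200/13677) = 915200/13677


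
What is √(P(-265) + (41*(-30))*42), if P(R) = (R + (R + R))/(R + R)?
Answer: I*√206634/2 ≈ 227.29*I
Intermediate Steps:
P(R) = 3/2 (P(R) = (R + 2*R)/((2*R)) = (3*R)*(1/(2*R)) = 3/2)
√(P(-265) + (41*(-30))*42) = √(3/2 + (41*(-30))*42) = √(3/2 - 1230*42) = √(3/2 - 51660) = √(-103317/2) = I*√206634/2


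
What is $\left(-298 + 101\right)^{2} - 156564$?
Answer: $-117755$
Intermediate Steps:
$\left(-298 + 101\right)^{2} - 156564 = \left(-197\right)^{2} - 156564 = 38809 - 156564 = -117755$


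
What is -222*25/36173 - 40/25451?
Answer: -142699970/920639023 ≈ -0.15500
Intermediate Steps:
-222*25/36173 - 40/25451 = -5550*1/36173 - 40*1/25451 = -5550/36173 - 40/25451 = -142699970/920639023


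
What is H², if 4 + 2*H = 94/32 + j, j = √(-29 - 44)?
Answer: (17 - 16*I*√73)²/1024 ≈ -17.968 - 4.539*I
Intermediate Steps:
j = I*√73 (j = √(-73) = I*√73 ≈ 8.544*I)
H = -17/32 + I*√73/2 (H = -2 + (94/32 + I*√73)/2 = -2 + (94*(1/32) + I*√73)/2 = -2 + (47/16 + I*√73)/2 = -2 + (47/32 + I*√73/2) = -17/32 + I*√73/2 ≈ -0.53125 + 4.272*I)
H² = (-17/32 + I*√73/2)²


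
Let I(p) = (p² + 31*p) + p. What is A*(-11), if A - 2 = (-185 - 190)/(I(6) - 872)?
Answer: -18293/644 ≈ -28.405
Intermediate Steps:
I(p) = p² + 32*p
A = 1663/644 (A = 2 + (-185 - 190)/(6*(32 + 6) - 872) = 2 - 375/(6*38 - 872) = 2 - 375/(228 - 872) = 2 - 375/(-644) = 2 - 375*(-1/644) = 2 + 375/644 = 1663/644 ≈ 2.5823)
A*(-11) = (1663/644)*(-11) = -18293/644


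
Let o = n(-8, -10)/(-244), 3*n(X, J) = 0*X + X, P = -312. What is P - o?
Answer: -57098/183 ≈ -312.01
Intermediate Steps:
n(X, J) = X/3 (n(X, J) = (0*X + X)/3 = (0 + X)/3 = X/3)
o = 2/183 (o = ((⅓)*(-8))/(-244) = -8/3*(-1/244) = 2/183 ≈ 0.010929)
P - o = -312 - 1*2/183 = -312 - 2/183 = -57098/183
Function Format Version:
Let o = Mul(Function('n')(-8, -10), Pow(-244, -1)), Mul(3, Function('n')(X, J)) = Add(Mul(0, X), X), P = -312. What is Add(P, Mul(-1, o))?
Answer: Rational(-57098, 183) ≈ -312.01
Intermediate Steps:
Function('n')(X, J) = Mul(Rational(1, 3), X) (Function('n')(X, J) = Mul(Rational(1, 3), Add(Mul(0, X), X)) = Mul(Rational(1, 3), Add(0, X)) = Mul(Rational(1, 3), X))
o = Rational(2, 183) (o = Mul(Mul(Rational(1, 3), -8), Pow(-244, -1)) = Mul(Rational(-8, 3), Rational(-1, 244)) = Rational(2, 183) ≈ 0.010929)
Add(P, Mul(-1, o)) = Add(-312, Mul(-1, Rational(2, 183))) = Add(-312, Rational(-2, 183)) = Rational(-57098, 183)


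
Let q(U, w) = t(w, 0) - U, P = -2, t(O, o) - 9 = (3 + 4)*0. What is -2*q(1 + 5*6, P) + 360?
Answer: 404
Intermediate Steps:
t(O, o) = 9 (t(O, o) = 9 + (3 + 4)*0 = 9 + 7*0 = 9 + 0 = 9)
q(U, w) = 9 - U
-2*q(1 + 5*6, P) + 360 = -2*(9 - (1 + 5*6)) + 360 = -2*(9 - (1 + 30)) + 360 = -2*(9 - 1*31) + 360 = -2*(9 - 31) + 360 = -2*(-22) + 360 = 44 + 360 = 404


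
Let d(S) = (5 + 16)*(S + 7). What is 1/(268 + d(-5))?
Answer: 1/310 ≈ 0.0032258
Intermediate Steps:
d(S) = 147 + 21*S (d(S) = 21*(7 + S) = 147 + 21*S)
1/(268 + d(-5)) = 1/(268 + (147 + 21*(-5))) = 1/(268 + (147 - 105)) = 1/(268 + 42) = 1/310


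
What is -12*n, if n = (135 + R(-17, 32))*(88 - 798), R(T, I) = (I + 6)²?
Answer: 13453080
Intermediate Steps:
R(T, I) = (6 + I)²
n = -1121090 (n = (135 + (6 + 32)²)*(88 - 798) = (135 + 38²)*(-710) = (135 + 1444)*(-710) = 1579*(-710) = -1121090)
-12*n = -12*(-1121090) = 13453080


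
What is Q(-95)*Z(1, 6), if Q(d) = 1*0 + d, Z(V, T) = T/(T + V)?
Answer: -570/7 ≈ -81.429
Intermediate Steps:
Z(V, T) = T/(T + V)
Q(d) = d (Q(d) = 0 + d = d)
Q(-95)*Z(1, 6) = -570/(6 + 1) = -570/7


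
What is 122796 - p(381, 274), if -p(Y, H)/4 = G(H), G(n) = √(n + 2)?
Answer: 122796 + 8*√69 ≈ 1.2286e+5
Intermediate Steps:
G(n) = √(2 + n)
p(Y, H) = -4*√(2 + H)
122796 - p(381, 274) = 122796 - (-4)*√(2 + 274) = 122796 - (-4)*√276 = 122796 - (-4)*2*√69 = 122796 - (-8)*√69 = 122796 + 8*√69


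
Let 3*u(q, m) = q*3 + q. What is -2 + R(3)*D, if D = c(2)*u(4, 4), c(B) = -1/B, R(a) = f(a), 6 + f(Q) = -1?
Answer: 50/3 ≈ 16.667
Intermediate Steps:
f(Q) = -7 (f(Q) = -6 - 1 = -7)
R(a) = -7
u(q, m) = 4*q/3 (u(q, m) = (q*3 + q)/3 = (3*q + q)/3 = (4*q)/3 = 4*q/3)
D = -8/3 (D = (-1/2)*((4/3)*4) = -1*½*(16/3) = -½*16/3 = -8/3 ≈ -2.6667)
-2 + R(3)*D = -2 - 7*(-8/3) = -2 + 56/3 = 50/3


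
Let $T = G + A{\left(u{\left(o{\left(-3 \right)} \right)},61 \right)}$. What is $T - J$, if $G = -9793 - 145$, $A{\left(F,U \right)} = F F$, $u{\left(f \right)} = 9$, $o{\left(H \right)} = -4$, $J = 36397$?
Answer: $-46254$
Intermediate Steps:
$A{\left(F,U \right)} = F^{2}$
$G = -9938$ ($G = -9793 - 145 = -9938$)
$T = -9857$ ($T = -9938 + 9^{2} = -9938 + 81 = -9857$)
$T - J = -9857 - 36397 = -46254$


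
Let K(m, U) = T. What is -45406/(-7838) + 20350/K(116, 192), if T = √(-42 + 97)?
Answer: 22703/3919 + 370*√55 ≈ 2749.8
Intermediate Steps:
T = √55 ≈ 7.4162
K(m, U) = √55
-45406/(-7838) + 20350/K(116, 192) = -45406/(-7838) + 20350/(√55) = -45406*(-1/7838) + 20350*(√55/55) = 22703/3919 + 370*√55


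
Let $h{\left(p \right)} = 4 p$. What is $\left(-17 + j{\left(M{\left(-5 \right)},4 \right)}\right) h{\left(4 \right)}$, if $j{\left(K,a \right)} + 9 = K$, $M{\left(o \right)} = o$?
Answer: $-496$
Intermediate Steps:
$j{\left(K,a \right)} = -9 + K$
$\left(-17 + j{\left(M{\left(-5 \right)},4 \right)}\right) h{\left(4 \right)} = \left(-17 - 14\right) 4 \cdot 4 = \left(-17 - 14\right) 16 = \left(-31\right) 16 = -496$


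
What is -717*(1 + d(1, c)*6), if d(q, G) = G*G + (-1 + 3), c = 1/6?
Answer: -18881/2 ≈ -9440.5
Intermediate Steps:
c = 1/6 ≈ 0.16667
d(q, G) = 2 + G**2 (d(q, G) = G**2 + 2 = 2 + G**2)
-717*(1 + d(1, c)*6) = -717*(1 + (2 + (1/6)**2)*6) = -717*(1 + (2 + 1/36)*6) = -717*(1 + (73/36)*6) = -717*(1 + 73/6) = -717*79/6 = -18881/2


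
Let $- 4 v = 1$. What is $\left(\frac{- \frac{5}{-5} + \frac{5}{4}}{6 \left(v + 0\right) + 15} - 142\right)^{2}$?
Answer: $\frac{724201}{36} \approx 20117.0$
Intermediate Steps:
$v = - \frac{1}{4}$ ($v = \left(- \frac{1}{4}\right) 1 = - \frac{1}{4} \approx -0.25$)
$\left(\frac{- \frac{5}{-5} + \frac{5}{4}}{6 \left(v + 0\right) + 15} - 142\right)^{2} = \left(\frac{- \frac{5}{-5} + \frac{5}{4}}{6 \left(- \frac{1}{4} + 0\right) + 15} - 142\right)^{2} = \left(\frac{\left(-5\right) \left(- \frac{1}{5}\right) + 5 \cdot \frac{1}{4}}{6 \left(- \frac{1}{4}\right) + 15} - 142\right)^{2} = \left(\frac{1 + \frac{5}{4}}{- \frac{3}{2} + 15} - 142\right)^{2} = \left(\frac{1}{\frac{27}{2}} \cdot \frac{9}{4} - 142\right)^{2} = \left(\frac{2}{27} \cdot \frac{9}{4} - 142\right)^{2} = \left(\frac{1}{6} - 142\right)^{2} = \left(- \frac{851}{6}\right)^{2} = \frac{724201}{36}$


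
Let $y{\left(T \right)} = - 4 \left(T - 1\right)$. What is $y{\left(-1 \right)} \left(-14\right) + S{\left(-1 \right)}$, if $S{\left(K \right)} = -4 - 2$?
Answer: $-118$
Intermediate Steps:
$S{\left(K \right)} = -6$ ($S{\left(K \right)} = -4 - 2 = -6$)
$y{\left(T \right)} = 4 - 4 T$ ($y{\left(T \right)} = - 4 \left(-1 + T\right) = 4 - 4 T$)
$y{\left(-1 \right)} \left(-14\right) + S{\left(-1 \right)} = \left(4 - -4\right) \left(-14\right) - 6 = \left(4 + 4\right) \left(-14\right) - 6 = 8 \left(-14\right) - 6 = -112 - 6 = -118$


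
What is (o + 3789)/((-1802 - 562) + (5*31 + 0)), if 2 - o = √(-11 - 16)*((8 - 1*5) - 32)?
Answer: -3791/2209 - 87*I*√3/2209 ≈ -1.7162 - 0.068216*I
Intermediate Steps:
o = 2 + 87*I*√3 (o = 2 - √(-11 - 16)*((8 - 1*5) - 32) = 2 - √(-27)*((8 - 5) - 32) = 2 - 3*I*√3*(3 - 32) = 2 - 3*I*√3*(-29) = 2 - (-87)*I*√3 = 2 + 87*I*√3 ≈ 2.0 + 150.69*I)
(o + 3789)/((-1802 - 562) + (5*31 + 0)) = ((2 + 87*I*√3) + 3789)/((-1802 - 562) + (5*31 + 0)) = (3791 + 87*I*√3)/(-2364 + (155 + 0)) = (3791 + 87*I*√3)/(-2364 + 155) = (3791 + 87*I*√3)/(-2209) = (3791 + 87*I*√3)*(-1/2209) = -3791/2209 - 87*I*√3/2209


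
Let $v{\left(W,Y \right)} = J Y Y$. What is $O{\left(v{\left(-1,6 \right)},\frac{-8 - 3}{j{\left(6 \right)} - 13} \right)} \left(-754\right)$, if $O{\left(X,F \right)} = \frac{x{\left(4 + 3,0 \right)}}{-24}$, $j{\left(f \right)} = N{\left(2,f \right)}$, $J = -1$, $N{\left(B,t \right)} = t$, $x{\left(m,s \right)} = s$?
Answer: $0$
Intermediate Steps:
$j{\left(f \right)} = f$
$v{\left(W,Y \right)} = - Y^{2}$ ($v{\left(W,Y \right)} = - Y Y = - Y^{2}$)
$O{\left(X,F \right)} = 0$ ($O{\left(X,F \right)} = \frac{0}{-24} = 0 \left(- \frac{1}{24}\right) = 0$)
$O{\left(v{\left(-1,6 \right)},\frac{-8 - 3}{j{\left(6 \right)} - 13} \right)} \left(-754\right) = 0 \left(-754\right) = 0$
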